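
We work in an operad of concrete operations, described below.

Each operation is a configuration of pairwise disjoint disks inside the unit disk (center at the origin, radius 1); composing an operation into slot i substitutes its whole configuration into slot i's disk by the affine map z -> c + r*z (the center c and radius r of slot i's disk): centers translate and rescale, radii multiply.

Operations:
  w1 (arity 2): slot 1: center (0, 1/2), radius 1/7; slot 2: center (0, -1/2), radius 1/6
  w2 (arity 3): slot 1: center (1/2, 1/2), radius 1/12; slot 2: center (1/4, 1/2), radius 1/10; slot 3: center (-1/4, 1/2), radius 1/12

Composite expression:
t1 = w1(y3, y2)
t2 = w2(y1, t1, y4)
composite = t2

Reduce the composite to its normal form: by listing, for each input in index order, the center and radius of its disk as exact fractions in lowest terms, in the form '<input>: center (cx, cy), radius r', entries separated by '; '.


Only the slot chain above each y matters under w2; compose those maps.
y1 passes through 1 substitution, ending at center (1/2, 1/2), radius 1/12
y3 passes through 2 substitutions, ending at center (1/4, 11/20), radius 1/70
y2 passes through 2 substitutions, ending at center (1/4, 9/20), radius 1/60
y4 passes through 1 substitution, ending at center (-1/4, 1/2), radius 1/12

y1: center (1/2, 1/2), radius 1/12; y2: center (1/4, 9/20), radius 1/60; y3: center (1/4, 11/20), radius 1/70; y4: center (-1/4, 1/2), radius 1/12


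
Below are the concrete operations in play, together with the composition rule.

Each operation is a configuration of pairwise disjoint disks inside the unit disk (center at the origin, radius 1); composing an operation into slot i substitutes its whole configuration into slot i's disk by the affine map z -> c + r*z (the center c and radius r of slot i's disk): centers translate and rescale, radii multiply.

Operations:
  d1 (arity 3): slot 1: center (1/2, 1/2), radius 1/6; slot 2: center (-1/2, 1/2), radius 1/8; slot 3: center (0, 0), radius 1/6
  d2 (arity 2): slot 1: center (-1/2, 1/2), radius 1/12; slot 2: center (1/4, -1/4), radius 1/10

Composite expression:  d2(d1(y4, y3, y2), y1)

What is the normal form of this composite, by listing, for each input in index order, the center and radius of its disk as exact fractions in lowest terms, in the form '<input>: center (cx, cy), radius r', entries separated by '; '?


y1: center (1/4, -1/4), radius 1/10; y2: center (-1/2, 1/2), radius 1/72; y3: center (-13/24, 13/24), radius 1/96; y4: center (-11/24, 13/24), radius 1/72

Each y-disk chains the slot maps above it in d2; radii multiply.
input y4: applying the 2 nested substitutions gives center (-11/24, 13/24), radius 1/72
input y3: applying the 2 nested substitutions gives center (-13/24, 13/24), radius 1/96
input y2: applying the 2 nested substitutions gives center (-1/2, 1/2), radius 1/72
input y1: applying the 1 nested substitution gives center (1/4, -1/4), radius 1/10


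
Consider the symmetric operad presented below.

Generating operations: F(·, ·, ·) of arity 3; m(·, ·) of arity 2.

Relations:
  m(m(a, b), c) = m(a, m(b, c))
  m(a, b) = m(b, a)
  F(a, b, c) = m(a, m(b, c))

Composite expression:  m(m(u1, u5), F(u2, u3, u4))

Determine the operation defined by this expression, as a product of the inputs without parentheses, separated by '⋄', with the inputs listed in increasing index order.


u1 ⋄ u2 ⋄ u3 ⋄ u4 ⋄ u5

Reordering under m is free, so list the u-inputs canonically.
m(u1, u5) collapses to u1 ⋄ u5
F(u2, u3, u4) collapses to u2 ⋄ u3 ⋄ u4
m(m(u1, u5), F(u2, u3, u4)) collapses to u1 ⋄ u5 ⋄ u2 ⋄ u3 ⋄ u4
putting the inputs in ascending order: u1 ⋄ u2 ⋄ u3 ⋄ u4 ⋄ u5


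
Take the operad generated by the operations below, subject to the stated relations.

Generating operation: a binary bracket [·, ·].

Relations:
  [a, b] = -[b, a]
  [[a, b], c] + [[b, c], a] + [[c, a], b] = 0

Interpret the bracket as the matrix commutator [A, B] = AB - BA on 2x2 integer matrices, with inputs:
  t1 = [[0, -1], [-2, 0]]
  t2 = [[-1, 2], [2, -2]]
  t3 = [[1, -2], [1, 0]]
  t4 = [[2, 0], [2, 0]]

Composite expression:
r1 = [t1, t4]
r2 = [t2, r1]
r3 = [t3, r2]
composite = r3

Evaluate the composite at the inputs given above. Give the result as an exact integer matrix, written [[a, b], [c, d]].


[[-2, -38], [-20, 2]]

[t1, t4] = [[-2, 2], [-4, 2]]
[t2, [t1, t4]] = [[-12, 10], [-4, 12]]
[t3, [t2, [t1, t4]]] = [[-2, -38], [-20, 2]]


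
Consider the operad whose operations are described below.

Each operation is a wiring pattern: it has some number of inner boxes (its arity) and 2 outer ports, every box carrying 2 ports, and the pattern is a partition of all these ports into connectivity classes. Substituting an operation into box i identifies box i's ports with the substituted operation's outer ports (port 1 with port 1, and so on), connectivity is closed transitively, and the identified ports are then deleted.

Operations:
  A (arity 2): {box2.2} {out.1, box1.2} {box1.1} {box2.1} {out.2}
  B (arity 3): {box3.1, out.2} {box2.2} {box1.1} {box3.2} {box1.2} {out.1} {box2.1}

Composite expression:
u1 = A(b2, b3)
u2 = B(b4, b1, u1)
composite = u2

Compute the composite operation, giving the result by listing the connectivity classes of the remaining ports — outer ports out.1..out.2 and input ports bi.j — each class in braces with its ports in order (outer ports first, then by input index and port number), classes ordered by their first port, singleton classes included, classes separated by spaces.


{out.1} {out.2, b2.2} {b1.1} {b1.2} {b2.1} {b3.1} {b3.2} {b4.1} {b4.2}

After gluing at B, chains via deleted ports link the b-ports.
A over (b2, b3) gives {out.1, b2.2} {out.2} {b2.1} {b3.1} {b3.2}, out.j being that stage's outer ports
B over (b4, b1, b2, b3) gives {out.1} {out.2, b2.2} {b1.1} {b1.2} {b2.1} {b3.1} {b3.2} {b4.1} {b4.2}, out.j being that stage's outer ports


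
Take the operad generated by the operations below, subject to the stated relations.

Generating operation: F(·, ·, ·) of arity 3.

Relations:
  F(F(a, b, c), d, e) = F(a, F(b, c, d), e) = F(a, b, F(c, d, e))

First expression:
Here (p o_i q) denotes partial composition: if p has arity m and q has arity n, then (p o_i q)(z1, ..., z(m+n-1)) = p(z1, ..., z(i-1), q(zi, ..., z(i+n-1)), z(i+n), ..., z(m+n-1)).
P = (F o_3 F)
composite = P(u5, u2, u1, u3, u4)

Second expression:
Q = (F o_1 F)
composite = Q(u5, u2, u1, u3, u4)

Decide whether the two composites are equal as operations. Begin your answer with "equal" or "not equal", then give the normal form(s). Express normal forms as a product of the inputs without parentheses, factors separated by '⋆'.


equal; both compose to u5 ⋆ u2 ⋆ u1 ⋆ u3 ⋆ u4

The first expression reduces to u5 ⋆ u2 ⋆ u1 ⋆ u3 ⋆ u4
The second expression reduces to u5 ⋆ u2 ⋆ u1 ⋆ u3 ⋆ u4
One common form — equal.


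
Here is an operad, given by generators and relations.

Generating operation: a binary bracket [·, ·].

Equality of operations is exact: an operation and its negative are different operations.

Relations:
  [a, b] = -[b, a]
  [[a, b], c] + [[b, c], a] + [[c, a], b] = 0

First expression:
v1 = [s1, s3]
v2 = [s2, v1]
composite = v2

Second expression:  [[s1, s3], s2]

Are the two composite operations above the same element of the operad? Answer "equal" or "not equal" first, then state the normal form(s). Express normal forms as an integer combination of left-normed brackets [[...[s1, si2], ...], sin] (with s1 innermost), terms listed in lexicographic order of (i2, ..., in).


The first expression, normalized: -[[s1, s3], s2]
The second expression, normalized: [[s1, s3], s2]
No match — not equal.

not equal; first: -[[s1, s3], s2]; second: [[s1, s3], s2]


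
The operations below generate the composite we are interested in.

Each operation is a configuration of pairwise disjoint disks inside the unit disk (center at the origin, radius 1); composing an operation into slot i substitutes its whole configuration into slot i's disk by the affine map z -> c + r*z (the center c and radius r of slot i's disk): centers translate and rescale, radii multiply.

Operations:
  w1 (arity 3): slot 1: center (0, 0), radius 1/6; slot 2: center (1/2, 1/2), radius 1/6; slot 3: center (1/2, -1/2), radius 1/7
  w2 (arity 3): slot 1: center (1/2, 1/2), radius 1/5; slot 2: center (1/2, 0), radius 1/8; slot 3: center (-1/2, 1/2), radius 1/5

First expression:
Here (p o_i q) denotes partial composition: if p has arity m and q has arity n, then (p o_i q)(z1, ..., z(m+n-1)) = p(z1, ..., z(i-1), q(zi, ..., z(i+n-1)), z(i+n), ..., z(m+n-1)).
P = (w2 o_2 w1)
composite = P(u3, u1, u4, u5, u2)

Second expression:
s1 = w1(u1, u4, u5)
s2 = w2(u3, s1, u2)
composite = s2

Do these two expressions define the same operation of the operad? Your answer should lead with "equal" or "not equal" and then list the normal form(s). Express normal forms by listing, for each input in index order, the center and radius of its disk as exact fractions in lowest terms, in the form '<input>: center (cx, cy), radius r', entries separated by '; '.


The first expression reduces to u1: center (1/2, 0), radius 1/48; u2: center (-1/2, 1/2), radius 1/5; u3: center (1/2, 1/2), radius 1/5; u4: center (9/16, 1/16), radius 1/48; u5: center (9/16, -1/16), radius 1/56
The second expression reduces to u1: center (1/2, 0), radius 1/48; u2: center (-1/2, 1/2), radius 1/5; u3: center (1/2, 1/2), radius 1/5; u4: center (9/16, 1/16), radius 1/48; u5: center (9/16, -1/16), radius 1/56
Same normal form: equal.

equal; both compose to u1: center (1/2, 0), radius 1/48; u2: center (-1/2, 1/2), radius 1/5; u3: center (1/2, 1/2), radius 1/5; u4: center (9/16, 1/16), radius 1/48; u5: center (9/16, -1/16), radius 1/56


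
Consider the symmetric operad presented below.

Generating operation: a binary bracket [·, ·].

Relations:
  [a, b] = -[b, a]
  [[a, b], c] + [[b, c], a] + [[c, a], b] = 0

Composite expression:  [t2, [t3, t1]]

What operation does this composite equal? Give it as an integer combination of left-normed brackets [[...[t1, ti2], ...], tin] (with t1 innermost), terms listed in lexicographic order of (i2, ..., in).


Left-normed coefficients sit on the t1-initial expansion words.
Composite bracket: [t2, [t3, t1]]
Full expansion: 4 signed words from ab - ba (2^2 = 4).
Keep just the words that open with t1:
  from t1t3t2, sign +1: term +[[t1, t3], t2]

[[t1, t3], t2]


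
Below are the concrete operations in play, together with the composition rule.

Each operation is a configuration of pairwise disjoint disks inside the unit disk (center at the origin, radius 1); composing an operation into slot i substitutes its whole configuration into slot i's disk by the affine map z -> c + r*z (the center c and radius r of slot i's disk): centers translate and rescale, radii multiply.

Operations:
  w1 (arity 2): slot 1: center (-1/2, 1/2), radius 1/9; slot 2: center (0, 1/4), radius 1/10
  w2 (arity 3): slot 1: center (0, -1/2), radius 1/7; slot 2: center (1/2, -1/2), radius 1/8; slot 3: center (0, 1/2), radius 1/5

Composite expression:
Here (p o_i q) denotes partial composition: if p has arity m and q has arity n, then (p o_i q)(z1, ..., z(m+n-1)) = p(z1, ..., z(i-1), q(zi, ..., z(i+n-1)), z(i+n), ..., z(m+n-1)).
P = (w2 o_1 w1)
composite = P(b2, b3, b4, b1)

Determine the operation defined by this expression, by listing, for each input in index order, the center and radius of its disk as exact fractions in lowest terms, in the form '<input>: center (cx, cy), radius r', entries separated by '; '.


b1: center (0, 1/2), radius 1/5; b2: center (-1/14, -3/7), radius 1/63; b3: center (0, -13/28), radius 1/70; b4: center (1/2, -1/2), radius 1/8


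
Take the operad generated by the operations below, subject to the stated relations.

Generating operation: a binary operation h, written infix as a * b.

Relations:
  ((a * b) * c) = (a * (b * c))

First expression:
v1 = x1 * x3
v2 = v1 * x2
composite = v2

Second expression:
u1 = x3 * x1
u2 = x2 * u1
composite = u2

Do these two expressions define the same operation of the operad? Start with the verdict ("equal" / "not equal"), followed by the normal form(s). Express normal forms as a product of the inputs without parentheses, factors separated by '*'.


not equal; the first gives x1 * x3 * x2 and the second x2 * x3 * x1

Reducing the first expression gives x1 * x3 * x2
Reducing the second expression gives x2 * x3 * x1
The forms do not match — not equal.


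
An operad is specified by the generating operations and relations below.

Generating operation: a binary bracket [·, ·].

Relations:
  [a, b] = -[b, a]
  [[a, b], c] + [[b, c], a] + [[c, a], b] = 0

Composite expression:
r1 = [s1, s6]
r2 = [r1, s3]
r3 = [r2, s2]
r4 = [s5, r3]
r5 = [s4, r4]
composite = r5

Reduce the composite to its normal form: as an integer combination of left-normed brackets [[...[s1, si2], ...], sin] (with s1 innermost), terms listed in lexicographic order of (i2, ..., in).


[[[[[s1, s6], s3], s2], s5], s4]

Skip Jacobi rewriting: expand, keep s1-initial words, read off terms.
Composite bracket: [s4, [s5, [[[s1, s6], s3], s2]]]
Expanding via [a, b] = ab - ba: 32 signed words (2^5 = 32).
The s1-initial words carry the normal form:
  s1s6s3s2s5s4 (sign +1) contributes +[[[[[s1, s6], s3], s2], s5], s4]


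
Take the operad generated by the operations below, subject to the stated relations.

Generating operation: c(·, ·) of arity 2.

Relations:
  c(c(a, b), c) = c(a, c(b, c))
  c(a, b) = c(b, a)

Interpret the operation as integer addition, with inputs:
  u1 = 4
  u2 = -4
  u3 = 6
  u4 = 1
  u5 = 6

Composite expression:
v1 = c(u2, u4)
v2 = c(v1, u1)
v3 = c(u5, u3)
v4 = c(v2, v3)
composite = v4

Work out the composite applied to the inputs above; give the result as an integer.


13

c(u2, u4) = -3
c(c(u2, u4), u1) = 1
c(u5, u3) = 12
c(c(c(u2, u4), u1), c(u5, u3)) = 13


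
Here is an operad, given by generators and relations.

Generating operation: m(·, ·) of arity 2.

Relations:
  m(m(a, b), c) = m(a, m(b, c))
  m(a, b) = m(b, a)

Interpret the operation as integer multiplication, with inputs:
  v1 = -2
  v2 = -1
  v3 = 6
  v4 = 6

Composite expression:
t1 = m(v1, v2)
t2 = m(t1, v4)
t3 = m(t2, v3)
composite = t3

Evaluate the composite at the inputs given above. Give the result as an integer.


72


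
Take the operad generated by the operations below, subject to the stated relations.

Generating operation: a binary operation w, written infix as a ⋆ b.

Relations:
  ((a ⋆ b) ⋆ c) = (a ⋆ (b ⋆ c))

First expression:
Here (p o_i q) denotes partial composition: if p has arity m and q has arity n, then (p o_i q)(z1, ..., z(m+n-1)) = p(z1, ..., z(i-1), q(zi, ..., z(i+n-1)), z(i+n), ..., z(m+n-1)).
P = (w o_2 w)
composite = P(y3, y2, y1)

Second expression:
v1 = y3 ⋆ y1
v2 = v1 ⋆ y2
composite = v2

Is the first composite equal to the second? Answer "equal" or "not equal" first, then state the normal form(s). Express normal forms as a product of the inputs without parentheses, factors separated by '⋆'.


not equal — first y3 ⋆ y2 ⋆ y1, second y3 ⋆ y1 ⋆ y2


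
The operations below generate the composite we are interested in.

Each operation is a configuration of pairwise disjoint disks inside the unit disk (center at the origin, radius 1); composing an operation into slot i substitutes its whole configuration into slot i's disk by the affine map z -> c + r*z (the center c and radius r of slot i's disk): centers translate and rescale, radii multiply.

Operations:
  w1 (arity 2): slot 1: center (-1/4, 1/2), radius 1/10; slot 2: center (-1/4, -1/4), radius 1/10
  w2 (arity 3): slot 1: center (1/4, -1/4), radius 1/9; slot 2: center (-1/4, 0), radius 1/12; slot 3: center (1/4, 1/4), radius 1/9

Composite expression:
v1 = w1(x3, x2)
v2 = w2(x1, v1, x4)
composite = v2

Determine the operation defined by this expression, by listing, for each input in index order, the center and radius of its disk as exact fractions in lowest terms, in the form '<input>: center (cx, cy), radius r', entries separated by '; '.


x1: center (1/4, -1/4), radius 1/9; x2: center (-13/48, -1/48), radius 1/120; x3: center (-13/48, 1/24), radius 1/120; x4: center (1/4, 1/4), radius 1/9

Below w2, radii multiply path by path; the x-disk centers shift.
input x1: applying the 1 nested substitution gives center (1/4, -1/4), radius 1/9
input x3: applying the 2 nested substitutions gives center (-13/48, 1/24), radius 1/120
input x2: applying the 2 nested substitutions gives center (-13/48, -1/48), radius 1/120
input x4: applying the 1 nested substitution gives center (1/4, 1/4), radius 1/9


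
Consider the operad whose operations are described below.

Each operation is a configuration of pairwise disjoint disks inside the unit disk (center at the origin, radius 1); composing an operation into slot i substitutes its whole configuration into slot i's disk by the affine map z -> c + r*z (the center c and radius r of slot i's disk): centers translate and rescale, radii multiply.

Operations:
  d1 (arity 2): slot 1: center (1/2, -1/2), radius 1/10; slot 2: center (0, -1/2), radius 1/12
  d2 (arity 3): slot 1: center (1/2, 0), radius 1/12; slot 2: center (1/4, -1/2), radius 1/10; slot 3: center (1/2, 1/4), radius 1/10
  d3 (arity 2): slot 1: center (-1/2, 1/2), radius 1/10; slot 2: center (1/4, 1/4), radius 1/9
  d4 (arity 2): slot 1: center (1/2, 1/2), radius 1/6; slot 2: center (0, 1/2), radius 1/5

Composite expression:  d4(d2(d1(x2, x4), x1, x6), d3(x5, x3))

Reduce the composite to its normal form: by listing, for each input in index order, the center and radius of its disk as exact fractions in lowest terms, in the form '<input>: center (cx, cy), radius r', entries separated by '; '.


Affine substitution under d4: radii multiply and x-centers shift.
x2 passes through 3 substitutions, ending at center (85/144, 71/144), radius 1/720
x4 passes through 3 substitutions, ending at center (7/12, 71/144), radius 1/864
x1 passes through 2 substitutions, ending at center (13/24, 5/12), radius 1/60
x6 passes through 2 substitutions, ending at center (7/12, 13/24), radius 1/60
x5 passes through 2 substitutions, ending at center (-1/10, 3/5), radius 1/50
x3 passes through 2 substitutions, ending at center (1/20, 11/20), radius 1/45

x1: center (13/24, 5/12), radius 1/60; x2: center (85/144, 71/144), radius 1/720; x3: center (1/20, 11/20), radius 1/45; x4: center (7/12, 71/144), radius 1/864; x5: center (-1/10, 3/5), radius 1/50; x6: center (7/12, 13/24), radius 1/60


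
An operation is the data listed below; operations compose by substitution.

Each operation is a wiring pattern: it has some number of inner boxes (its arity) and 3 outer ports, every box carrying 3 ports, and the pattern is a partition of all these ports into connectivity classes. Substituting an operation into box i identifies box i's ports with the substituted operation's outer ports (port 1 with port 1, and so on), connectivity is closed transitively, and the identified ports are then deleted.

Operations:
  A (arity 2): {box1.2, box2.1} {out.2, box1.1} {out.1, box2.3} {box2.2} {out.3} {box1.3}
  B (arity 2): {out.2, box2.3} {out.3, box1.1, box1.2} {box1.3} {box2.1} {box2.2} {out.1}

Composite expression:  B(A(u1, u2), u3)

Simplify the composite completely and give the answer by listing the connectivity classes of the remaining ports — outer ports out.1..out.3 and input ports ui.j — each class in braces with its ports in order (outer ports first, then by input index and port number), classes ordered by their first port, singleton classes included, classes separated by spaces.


Two ports join when wires chain via B-identified ports.
stage A: inputs (u1, u2), connectivity {out.1, u2.3} {out.2, u1.1} {out.3} {u1.2, u2.1} {u1.3} {u2.2}, out.j its boundary
stage B: inputs (u1, u2, u3), connectivity {out.1} {out.2, u3.3} {out.3, u1.1, u2.3} {u1.2, u2.1} {u1.3} {u2.2} {u3.1} {u3.2}, out.j its boundary

{out.1} {out.2, u3.3} {out.3, u1.1, u2.3} {u1.2, u2.1} {u1.3} {u2.2} {u3.1} {u3.2}


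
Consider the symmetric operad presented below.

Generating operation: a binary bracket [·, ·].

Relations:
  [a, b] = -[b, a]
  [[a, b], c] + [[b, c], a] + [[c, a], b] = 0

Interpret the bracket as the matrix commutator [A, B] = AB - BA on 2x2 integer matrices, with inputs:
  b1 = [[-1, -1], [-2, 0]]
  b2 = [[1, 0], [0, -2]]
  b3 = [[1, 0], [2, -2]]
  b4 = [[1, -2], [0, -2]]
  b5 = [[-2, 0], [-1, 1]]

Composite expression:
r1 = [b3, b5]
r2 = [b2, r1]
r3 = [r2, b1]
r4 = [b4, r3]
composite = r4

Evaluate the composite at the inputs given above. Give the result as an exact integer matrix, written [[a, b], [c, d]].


[[18, 36], [27, -18]]


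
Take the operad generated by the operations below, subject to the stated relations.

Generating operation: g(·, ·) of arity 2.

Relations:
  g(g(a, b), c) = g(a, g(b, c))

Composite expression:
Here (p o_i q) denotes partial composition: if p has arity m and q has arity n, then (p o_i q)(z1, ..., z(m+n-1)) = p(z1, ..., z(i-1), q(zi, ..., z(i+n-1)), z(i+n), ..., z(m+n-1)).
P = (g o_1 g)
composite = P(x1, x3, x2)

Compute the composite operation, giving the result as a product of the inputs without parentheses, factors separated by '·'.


x1 · x3 · x2

Every regrouping of g is equal, so read the x-inputs in written order.
g(x1, x3) collapses to x1 · x3
g(g(x1, x3), x2) collapses to x1 · x3 · x2


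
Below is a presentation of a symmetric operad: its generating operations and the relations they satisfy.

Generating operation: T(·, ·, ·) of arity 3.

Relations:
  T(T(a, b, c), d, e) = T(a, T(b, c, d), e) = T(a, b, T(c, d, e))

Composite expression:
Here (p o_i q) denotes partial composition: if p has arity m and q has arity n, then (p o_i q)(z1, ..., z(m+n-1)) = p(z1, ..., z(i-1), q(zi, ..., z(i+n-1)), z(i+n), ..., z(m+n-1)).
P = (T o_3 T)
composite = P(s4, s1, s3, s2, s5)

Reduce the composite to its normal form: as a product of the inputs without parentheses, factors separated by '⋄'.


s4 ⋄ s1 ⋄ s3 ⋄ s2 ⋄ s5


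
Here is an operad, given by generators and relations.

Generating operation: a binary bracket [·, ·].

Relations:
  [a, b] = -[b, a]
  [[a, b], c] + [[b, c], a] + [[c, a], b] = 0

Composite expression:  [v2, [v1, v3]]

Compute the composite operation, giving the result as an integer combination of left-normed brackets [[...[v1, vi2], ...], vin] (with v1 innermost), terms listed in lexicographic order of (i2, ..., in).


-[[v1, v3], v2]

Expand each bracket as ab - ba; the v1-initial words give the coefficients.
Composite bracket: [v2, [v1, v3]]
Expanding via [a, b] = ab - ba: 4 signed words (2^2 = 4).
Only words starting with v1 matter:
  word v1v3v2 has sign -1, contributing -[[v1, v3], v2]


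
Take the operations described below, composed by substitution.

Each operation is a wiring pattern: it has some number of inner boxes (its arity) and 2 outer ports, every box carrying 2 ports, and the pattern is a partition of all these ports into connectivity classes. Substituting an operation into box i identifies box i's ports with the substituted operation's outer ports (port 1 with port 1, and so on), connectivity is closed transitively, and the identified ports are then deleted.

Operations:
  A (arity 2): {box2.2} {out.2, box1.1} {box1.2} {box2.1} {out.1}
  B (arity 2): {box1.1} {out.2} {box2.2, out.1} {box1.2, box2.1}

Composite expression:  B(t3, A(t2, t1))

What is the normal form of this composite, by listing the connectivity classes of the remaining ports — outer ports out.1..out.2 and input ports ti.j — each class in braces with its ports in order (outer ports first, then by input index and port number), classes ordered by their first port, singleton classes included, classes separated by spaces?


{out.1, t2.1} {out.2} {t1.1} {t1.2} {t2.2} {t3.1} {t3.2}

Connectivity passes through glued B-boundaries; trace each wire chain.
after A, the pattern on (t2, t1) reads {out.1} {out.2, t2.1} {t1.1} {t1.2} {t2.2} (out.j = its outer ports)
after B, the pattern on (t3, t2, t1) reads {out.1, t2.1} {out.2} {t1.1} {t1.2} {t2.2} {t3.1} {t3.2} (out.j = its outer ports)


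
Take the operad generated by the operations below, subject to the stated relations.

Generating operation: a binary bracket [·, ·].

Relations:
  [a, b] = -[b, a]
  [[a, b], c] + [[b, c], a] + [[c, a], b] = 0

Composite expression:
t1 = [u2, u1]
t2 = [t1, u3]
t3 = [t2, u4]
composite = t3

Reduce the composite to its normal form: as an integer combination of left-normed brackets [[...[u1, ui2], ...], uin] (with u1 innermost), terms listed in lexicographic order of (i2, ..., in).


A multilinear Lie element is pinned by u1-initial words (u1 innermost).
Composite bracket: [[[u2, u1], u3], u4]
Each bracket splits as ab - ba, giving 8 signed words (2^3 = 8).
Words beginning with u1 determine it all:
  the word u1u2u3u4 carries sign -1 and contributes -[[[u1, u2], u3], u4]

-[[[u1, u2], u3], u4]


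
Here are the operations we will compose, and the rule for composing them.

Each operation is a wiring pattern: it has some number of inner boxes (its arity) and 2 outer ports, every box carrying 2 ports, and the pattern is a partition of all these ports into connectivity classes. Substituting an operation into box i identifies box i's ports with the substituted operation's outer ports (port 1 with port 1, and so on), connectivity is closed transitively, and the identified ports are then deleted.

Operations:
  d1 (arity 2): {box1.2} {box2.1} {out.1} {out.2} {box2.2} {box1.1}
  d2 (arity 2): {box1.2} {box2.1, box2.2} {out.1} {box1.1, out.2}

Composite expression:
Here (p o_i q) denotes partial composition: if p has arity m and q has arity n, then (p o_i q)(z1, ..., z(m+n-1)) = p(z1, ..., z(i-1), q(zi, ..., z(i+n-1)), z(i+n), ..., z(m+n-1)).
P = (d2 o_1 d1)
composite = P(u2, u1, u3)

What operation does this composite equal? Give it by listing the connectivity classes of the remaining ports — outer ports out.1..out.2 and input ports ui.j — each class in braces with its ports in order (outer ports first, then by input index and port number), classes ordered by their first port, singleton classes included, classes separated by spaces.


{out.1} {out.2} {u1.1} {u1.2} {u2.1} {u2.2} {u3.1, u3.2}


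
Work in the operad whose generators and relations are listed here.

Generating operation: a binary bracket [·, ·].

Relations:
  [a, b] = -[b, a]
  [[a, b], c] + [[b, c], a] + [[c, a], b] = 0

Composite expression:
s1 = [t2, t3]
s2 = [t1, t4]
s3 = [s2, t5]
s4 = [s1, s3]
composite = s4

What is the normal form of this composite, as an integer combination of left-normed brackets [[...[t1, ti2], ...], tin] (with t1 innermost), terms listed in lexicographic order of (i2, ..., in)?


-[[[[t1, t4], t5], t2], t3] + [[[[t1, t4], t5], t3], t2]

Expand each bracket as ab - ba; the t1-initial words give the coefficients.
Composite bracket: [[t2, t3], [[t1, t4], t5]]
Each bracket splits as ab - ba, giving 16 signed words (2^4 = 16).
Words beginning with t1 determine it all:
  from t1t4t5t2t3, sign -1: term -[[[[t1, t4], t5], t2], t3]
  from t1t4t5t3t2, sign +1: term +[[[[t1, t4], t5], t3], t2]


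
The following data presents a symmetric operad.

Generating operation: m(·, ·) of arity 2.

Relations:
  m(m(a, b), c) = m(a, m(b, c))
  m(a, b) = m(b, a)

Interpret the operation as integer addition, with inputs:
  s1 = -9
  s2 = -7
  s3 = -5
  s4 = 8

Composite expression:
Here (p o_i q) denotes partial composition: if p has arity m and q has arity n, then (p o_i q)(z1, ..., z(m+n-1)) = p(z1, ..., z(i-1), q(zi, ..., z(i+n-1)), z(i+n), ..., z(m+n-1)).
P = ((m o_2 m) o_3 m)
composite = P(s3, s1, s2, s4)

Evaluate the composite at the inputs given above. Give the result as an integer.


-13

m(s2, s4) = 1
m(s1, m(s2, s4)) = -8
m(s3, m(s1, m(s2, s4))) = -13


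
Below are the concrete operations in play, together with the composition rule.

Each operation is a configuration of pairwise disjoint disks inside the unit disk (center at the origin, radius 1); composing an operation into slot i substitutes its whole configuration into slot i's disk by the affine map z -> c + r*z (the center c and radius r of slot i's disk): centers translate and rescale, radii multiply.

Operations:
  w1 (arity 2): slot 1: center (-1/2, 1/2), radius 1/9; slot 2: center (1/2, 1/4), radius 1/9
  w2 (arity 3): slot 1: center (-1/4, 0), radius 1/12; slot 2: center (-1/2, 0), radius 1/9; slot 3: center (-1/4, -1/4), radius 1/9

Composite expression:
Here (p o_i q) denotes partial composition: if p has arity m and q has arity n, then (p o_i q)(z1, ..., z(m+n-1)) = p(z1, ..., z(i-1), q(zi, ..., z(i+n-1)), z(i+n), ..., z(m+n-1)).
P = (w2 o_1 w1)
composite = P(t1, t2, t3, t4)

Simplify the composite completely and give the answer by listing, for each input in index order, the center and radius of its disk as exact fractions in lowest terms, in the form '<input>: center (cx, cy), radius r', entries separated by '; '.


t1: center (-7/24, 1/24), radius 1/108; t2: center (-5/24, 1/48), radius 1/108; t3: center (-1/2, 0), radius 1/9; t4: center (-1/4, -1/4), radius 1/9


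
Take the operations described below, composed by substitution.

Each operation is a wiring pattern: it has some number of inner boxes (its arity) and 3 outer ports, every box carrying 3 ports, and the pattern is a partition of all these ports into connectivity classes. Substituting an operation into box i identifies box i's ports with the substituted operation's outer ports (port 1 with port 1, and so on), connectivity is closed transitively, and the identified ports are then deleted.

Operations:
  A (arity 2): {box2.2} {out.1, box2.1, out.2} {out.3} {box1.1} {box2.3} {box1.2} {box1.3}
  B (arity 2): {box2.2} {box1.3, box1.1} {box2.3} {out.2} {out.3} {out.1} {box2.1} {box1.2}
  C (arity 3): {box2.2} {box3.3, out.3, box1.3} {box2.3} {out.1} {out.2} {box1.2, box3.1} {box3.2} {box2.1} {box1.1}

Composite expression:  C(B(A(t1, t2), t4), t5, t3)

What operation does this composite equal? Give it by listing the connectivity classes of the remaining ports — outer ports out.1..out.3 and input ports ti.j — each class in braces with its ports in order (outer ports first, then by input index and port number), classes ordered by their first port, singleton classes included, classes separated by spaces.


Treat the ports identified at C as solder joints: merge, then drop.
A over (t1, t2) gives {out.1, out.2, t2.1} {out.3} {t1.1} {t1.2} {t1.3} {t2.2} {t2.3}, out.j being that stage's outer ports
B over (t1, t2, t4) gives {out.1} {out.2} {out.3} {t1.1} {t1.2} {t1.3} {t2.1} {t2.2} {t2.3} {t4.1} {t4.2} {t4.3}, out.j being that stage's outer ports
C over (t1, t2, t4, t5, t3) gives {out.1} {out.2} {out.3, t3.3} {t1.1} {t1.2} {t1.3} {t2.1} {t2.2} {t2.3} {t3.1} {t3.2} {t4.1} {t4.2} {t4.3} {t5.1} {t5.2} {t5.3}, out.j being that stage's outer ports

{out.1} {out.2} {out.3, t3.3} {t1.1} {t1.2} {t1.3} {t2.1} {t2.2} {t2.3} {t3.1} {t3.2} {t4.1} {t4.2} {t4.3} {t5.1} {t5.2} {t5.3}


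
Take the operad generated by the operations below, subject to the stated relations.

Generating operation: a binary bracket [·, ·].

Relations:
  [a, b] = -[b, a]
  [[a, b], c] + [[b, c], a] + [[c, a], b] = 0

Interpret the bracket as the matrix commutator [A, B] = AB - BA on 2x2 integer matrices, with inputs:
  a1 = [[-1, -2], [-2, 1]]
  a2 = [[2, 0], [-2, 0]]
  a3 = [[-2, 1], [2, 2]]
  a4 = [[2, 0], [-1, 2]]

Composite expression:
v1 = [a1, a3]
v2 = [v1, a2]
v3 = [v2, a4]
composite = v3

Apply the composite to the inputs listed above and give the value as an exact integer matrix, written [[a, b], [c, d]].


[[-20, 0], [40, 20]]

[a1, a3] = [[-2, -10], [12, 2]]
[[a1, a3], a2] = [[20, 20], [16, -20]]
[[[a1, a3], a2], a4] = [[-20, 0], [40, 20]]


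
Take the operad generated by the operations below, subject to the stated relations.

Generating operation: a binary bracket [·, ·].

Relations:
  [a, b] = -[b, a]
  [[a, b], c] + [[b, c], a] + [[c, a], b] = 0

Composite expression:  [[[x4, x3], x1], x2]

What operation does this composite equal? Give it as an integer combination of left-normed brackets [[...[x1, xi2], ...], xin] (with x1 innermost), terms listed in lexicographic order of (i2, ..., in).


[[[x1, x3], x4], x2] - [[[x1, x4], x3], x2]


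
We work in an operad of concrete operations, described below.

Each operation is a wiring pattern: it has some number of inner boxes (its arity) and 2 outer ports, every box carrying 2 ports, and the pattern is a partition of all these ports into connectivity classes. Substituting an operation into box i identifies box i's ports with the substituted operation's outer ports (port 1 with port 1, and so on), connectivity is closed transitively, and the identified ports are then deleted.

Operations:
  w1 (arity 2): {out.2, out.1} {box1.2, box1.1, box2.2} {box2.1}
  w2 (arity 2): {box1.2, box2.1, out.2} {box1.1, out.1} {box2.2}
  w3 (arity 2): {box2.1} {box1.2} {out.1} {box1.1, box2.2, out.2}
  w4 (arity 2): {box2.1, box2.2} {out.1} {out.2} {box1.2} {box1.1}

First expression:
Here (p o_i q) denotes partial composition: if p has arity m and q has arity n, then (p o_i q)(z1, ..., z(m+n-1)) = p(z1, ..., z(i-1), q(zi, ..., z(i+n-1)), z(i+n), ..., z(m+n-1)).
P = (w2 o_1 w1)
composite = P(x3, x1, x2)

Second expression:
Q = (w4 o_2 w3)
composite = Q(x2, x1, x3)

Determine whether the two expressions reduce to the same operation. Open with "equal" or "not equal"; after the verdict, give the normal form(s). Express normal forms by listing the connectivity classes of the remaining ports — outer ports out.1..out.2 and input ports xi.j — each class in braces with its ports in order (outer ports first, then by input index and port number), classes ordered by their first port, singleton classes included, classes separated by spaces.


not equal — first {out.1, out.2, x2.1} {x1.1} {x1.2, x3.1, x3.2} {x2.2}, second {out.1} {out.2} {x1.1, x3.2} {x1.2} {x2.1} {x2.2} {x3.1}

In normal form, the first expression is {out.1, out.2, x2.1} {x1.1} {x1.2, x3.1, x3.2} {x2.2}
In normal form, the second expression is {out.1} {out.2} {x1.1, x3.2} {x1.2} {x2.1} {x2.2} {x3.1}
The normal forms differ: not equal.


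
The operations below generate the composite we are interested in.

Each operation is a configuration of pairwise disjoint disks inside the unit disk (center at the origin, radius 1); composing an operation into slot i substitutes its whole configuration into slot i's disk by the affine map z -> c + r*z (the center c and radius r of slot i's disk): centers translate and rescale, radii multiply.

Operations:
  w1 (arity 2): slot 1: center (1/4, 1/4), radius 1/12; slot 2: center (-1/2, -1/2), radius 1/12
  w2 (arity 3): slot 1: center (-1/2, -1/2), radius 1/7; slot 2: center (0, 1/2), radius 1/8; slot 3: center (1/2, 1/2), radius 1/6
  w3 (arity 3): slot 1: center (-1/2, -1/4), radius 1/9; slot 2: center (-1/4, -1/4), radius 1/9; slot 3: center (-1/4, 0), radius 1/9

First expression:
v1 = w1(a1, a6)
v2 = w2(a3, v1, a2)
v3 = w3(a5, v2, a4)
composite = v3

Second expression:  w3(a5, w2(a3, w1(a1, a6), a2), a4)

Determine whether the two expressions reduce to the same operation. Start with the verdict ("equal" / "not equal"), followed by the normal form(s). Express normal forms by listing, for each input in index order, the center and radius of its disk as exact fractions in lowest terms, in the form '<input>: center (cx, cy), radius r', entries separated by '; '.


equal; the common form is a1: center (-71/288, -55/288), radius 1/864; a2: center (-7/36, -7/36), radius 1/54; a3: center (-11/36, -11/36), radius 1/63; a4: center (-1/4, 0), radius 1/9; a5: center (-1/2, -1/4), radius 1/9; a6: center (-37/144, -29/144), radius 1/864

Normal form of the first expression: a1: center (-71/288, -55/288), radius 1/864; a2: center (-7/36, -7/36), radius 1/54; a3: center (-11/36, -11/36), radius 1/63; a4: center (-1/4, 0), radius 1/9; a5: center (-1/2, -1/4), radius 1/9; a6: center (-37/144, -29/144), radius 1/864
Normal form of the second expression: a1: center (-71/288, -55/288), radius 1/864; a2: center (-7/36, -7/36), radius 1/54; a3: center (-11/36, -11/36), radius 1/63; a4: center (-1/4, 0), radius 1/9; a5: center (-1/2, -1/4), radius 1/9; a6: center (-37/144, -29/144), radius 1/864
One common form — equal.


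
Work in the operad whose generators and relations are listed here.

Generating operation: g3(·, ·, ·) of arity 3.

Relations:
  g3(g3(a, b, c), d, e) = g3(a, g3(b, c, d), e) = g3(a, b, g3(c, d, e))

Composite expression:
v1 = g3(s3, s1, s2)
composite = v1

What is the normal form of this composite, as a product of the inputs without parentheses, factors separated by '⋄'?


s3 ⋄ s1 ⋄ s2

All parenthesizations of g3 agree; list the s-inputs left to right.
g3(s3, s1, s2) collapses to s3 ⋄ s1 ⋄ s2


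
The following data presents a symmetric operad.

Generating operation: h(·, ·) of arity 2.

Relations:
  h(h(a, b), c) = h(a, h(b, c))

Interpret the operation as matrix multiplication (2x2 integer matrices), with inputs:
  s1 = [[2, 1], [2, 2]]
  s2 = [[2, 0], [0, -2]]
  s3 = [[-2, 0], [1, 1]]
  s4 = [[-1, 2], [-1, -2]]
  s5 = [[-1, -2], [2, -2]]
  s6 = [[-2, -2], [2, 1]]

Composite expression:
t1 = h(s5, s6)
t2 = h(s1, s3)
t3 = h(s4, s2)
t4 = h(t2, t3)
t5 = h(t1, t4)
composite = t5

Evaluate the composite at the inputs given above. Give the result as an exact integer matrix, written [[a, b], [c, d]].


h(s5, s6) = [[-2, 0], [-8, -6]]
h(s1, s3) = [[-3, 1], [-2, 2]]
h(s4, s2) = [[-2, -4], [-2, 4]]
h(h(s1, s3), h(s4, s2)) = [[4, 16], [0, 16]]
h(h(s5, s6), h(h(s1, s3), h(s4, s2))) = [[-8, -32], [-32, -224]]

[[-8, -32], [-32, -224]]


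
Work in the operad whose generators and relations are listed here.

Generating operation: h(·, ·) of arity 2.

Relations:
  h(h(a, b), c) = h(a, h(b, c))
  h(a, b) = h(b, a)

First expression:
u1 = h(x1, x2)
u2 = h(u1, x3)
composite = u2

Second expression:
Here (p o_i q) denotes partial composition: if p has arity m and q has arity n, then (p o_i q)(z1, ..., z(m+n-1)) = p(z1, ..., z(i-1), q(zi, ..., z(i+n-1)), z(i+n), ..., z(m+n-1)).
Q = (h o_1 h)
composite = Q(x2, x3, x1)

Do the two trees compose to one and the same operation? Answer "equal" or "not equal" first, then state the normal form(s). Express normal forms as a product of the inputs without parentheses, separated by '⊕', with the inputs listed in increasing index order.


equal: each reduces to x1 ⊕ x2 ⊕ x3

In normal form, the first expression is x1 ⊕ x2 ⊕ x3
In normal form, the second expression is x1 ⊕ x2 ⊕ x3
The normal forms match — equal.


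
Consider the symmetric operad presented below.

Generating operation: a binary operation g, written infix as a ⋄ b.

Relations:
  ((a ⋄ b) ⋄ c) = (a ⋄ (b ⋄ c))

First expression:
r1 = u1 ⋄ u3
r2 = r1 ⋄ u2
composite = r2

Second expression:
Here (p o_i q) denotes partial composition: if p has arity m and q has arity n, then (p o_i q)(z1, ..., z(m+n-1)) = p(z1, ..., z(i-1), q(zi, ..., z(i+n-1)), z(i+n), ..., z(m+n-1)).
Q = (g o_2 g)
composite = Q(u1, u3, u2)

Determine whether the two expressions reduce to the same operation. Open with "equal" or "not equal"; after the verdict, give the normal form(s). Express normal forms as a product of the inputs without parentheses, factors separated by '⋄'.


equal — both sides give u1 ⋄ u3 ⋄ u2

Normal form of the first expression: u1 ⋄ u3 ⋄ u2
Normal form of the second expression: u1 ⋄ u3 ⋄ u2
The normal forms match — equal.


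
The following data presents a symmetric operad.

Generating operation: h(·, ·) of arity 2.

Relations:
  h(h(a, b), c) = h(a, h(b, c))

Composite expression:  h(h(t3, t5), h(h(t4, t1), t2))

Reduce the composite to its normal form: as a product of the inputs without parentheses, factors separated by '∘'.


t3 ∘ t5 ∘ t4 ∘ t1 ∘ t2

Key point: h is associative — brackets drop, the t-order remains.
h(t3, t5) flattens to t3 ∘ t5
h(t4, t1) flattens to t4 ∘ t1
h(h(t4, t1), t2) flattens to t4 ∘ t1 ∘ t2
h(h(t3, t5), h(h(t4, t1), t2)) flattens to t3 ∘ t5 ∘ t4 ∘ t1 ∘ t2


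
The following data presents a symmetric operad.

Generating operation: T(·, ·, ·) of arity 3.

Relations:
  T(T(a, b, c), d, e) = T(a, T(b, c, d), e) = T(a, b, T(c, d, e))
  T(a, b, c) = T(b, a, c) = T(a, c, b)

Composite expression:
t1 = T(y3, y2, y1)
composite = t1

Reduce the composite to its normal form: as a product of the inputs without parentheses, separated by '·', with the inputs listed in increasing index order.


y1 · y2 · y3
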